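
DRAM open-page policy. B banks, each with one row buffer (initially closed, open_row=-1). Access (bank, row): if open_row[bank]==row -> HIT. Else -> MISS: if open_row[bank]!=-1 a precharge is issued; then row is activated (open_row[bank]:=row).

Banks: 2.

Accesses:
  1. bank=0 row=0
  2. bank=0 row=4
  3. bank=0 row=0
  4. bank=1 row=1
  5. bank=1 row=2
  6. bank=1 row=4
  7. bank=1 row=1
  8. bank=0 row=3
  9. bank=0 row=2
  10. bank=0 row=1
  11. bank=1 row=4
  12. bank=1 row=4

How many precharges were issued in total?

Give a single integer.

Acc 1: bank0 row0 -> MISS (open row0); precharges=0
Acc 2: bank0 row4 -> MISS (open row4); precharges=1
Acc 3: bank0 row0 -> MISS (open row0); precharges=2
Acc 4: bank1 row1 -> MISS (open row1); precharges=2
Acc 5: bank1 row2 -> MISS (open row2); precharges=3
Acc 6: bank1 row4 -> MISS (open row4); precharges=4
Acc 7: bank1 row1 -> MISS (open row1); precharges=5
Acc 8: bank0 row3 -> MISS (open row3); precharges=6
Acc 9: bank0 row2 -> MISS (open row2); precharges=7
Acc 10: bank0 row1 -> MISS (open row1); precharges=8
Acc 11: bank1 row4 -> MISS (open row4); precharges=9
Acc 12: bank1 row4 -> HIT

Answer: 9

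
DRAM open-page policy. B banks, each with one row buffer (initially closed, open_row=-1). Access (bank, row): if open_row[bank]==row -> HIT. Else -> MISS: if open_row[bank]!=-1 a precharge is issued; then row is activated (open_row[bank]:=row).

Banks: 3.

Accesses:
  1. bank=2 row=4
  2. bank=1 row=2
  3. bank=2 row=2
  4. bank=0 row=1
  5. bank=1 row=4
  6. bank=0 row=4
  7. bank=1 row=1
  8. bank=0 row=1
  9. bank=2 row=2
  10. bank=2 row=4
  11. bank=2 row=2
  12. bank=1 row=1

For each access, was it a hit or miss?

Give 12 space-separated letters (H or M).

Acc 1: bank2 row4 -> MISS (open row4); precharges=0
Acc 2: bank1 row2 -> MISS (open row2); precharges=0
Acc 3: bank2 row2 -> MISS (open row2); precharges=1
Acc 4: bank0 row1 -> MISS (open row1); precharges=1
Acc 5: bank1 row4 -> MISS (open row4); precharges=2
Acc 6: bank0 row4 -> MISS (open row4); precharges=3
Acc 7: bank1 row1 -> MISS (open row1); precharges=4
Acc 8: bank0 row1 -> MISS (open row1); precharges=5
Acc 9: bank2 row2 -> HIT
Acc 10: bank2 row4 -> MISS (open row4); precharges=6
Acc 11: bank2 row2 -> MISS (open row2); precharges=7
Acc 12: bank1 row1 -> HIT

Answer: M M M M M M M M H M M H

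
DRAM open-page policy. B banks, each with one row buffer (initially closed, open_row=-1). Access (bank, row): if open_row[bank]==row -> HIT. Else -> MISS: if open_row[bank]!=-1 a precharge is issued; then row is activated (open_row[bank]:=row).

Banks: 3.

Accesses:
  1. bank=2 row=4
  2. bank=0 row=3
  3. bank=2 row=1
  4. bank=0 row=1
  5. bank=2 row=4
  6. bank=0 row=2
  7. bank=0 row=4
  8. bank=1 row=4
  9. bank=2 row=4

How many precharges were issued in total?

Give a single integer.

Answer: 5

Derivation:
Acc 1: bank2 row4 -> MISS (open row4); precharges=0
Acc 2: bank0 row3 -> MISS (open row3); precharges=0
Acc 3: bank2 row1 -> MISS (open row1); precharges=1
Acc 4: bank0 row1 -> MISS (open row1); precharges=2
Acc 5: bank2 row4 -> MISS (open row4); precharges=3
Acc 6: bank0 row2 -> MISS (open row2); precharges=4
Acc 7: bank0 row4 -> MISS (open row4); precharges=5
Acc 8: bank1 row4 -> MISS (open row4); precharges=5
Acc 9: bank2 row4 -> HIT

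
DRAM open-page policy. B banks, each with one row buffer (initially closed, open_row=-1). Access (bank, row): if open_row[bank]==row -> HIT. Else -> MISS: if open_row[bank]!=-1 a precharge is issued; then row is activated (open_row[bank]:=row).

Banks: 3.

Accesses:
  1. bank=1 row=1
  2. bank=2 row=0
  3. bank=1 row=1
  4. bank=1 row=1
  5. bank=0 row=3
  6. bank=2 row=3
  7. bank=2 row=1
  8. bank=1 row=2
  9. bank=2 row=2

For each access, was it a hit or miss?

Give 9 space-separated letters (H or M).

Acc 1: bank1 row1 -> MISS (open row1); precharges=0
Acc 2: bank2 row0 -> MISS (open row0); precharges=0
Acc 3: bank1 row1 -> HIT
Acc 4: bank1 row1 -> HIT
Acc 5: bank0 row3 -> MISS (open row3); precharges=0
Acc 6: bank2 row3 -> MISS (open row3); precharges=1
Acc 7: bank2 row1 -> MISS (open row1); precharges=2
Acc 8: bank1 row2 -> MISS (open row2); precharges=3
Acc 9: bank2 row2 -> MISS (open row2); precharges=4

Answer: M M H H M M M M M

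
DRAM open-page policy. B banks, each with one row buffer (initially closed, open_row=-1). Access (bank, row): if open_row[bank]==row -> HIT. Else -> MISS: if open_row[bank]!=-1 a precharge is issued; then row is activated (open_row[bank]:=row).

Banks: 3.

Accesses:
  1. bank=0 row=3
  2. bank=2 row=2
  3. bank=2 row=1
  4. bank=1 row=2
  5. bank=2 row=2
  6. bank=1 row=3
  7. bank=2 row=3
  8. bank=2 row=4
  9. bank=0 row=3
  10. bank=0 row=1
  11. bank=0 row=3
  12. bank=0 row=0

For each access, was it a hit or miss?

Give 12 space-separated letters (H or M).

Acc 1: bank0 row3 -> MISS (open row3); precharges=0
Acc 2: bank2 row2 -> MISS (open row2); precharges=0
Acc 3: bank2 row1 -> MISS (open row1); precharges=1
Acc 4: bank1 row2 -> MISS (open row2); precharges=1
Acc 5: bank2 row2 -> MISS (open row2); precharges=2
Acc 6: bank1 row3 -> MISS (open row3); precharges=3
Acc 7: bank2 row3 -> MISS (open row3); precharges=4
Acc 8: bank2 row4 -> MISS (open row4); precharges=5
Acc 9: bank0 row3 -> HIT
Acc 10: bank0 row1 -> MISS (open row1); precharges=6
Acc 11: bank0 row3 -> MISS (open row3); precharges=7
Acc 12: bank0 row0 -> MISS (open row0); precharges=8

Answer: M M M M M M M M H M M M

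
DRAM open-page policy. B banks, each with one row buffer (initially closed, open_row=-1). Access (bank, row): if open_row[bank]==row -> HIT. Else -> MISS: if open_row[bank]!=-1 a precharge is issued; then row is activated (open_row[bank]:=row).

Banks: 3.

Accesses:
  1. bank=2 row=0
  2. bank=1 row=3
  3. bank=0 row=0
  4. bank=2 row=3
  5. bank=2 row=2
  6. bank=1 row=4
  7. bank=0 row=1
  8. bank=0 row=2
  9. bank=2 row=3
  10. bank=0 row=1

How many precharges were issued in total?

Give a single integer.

Answer: 7

Derivation:
Acc 1: bank2 row0 -> MISS (open row0); precharges=0
Acc 2: bank1 row3 -> MISS (open row3); precharges=0
Acc 3: bank0 row0 -> MISS (open row0); precharges=0
Acc 4: bank2 row3 -> MISS (open row3); precharges=1
Acc 5: bank2 row2 -> MISS (open row2); precharges=2
Acc 6: bank1 row4 -> MISS (open row4); precharges=3
Acc 7: bank0 row1 -> MISS (open row1); precharges=4
Acc 8: bank0 row2 -> MISS (open row2); precharges=5
Acc 9: bank2 row3 -> MISS (open row3); precharges=6
Acc 10: bank0 row1 -> MISS (open row1); precharges=7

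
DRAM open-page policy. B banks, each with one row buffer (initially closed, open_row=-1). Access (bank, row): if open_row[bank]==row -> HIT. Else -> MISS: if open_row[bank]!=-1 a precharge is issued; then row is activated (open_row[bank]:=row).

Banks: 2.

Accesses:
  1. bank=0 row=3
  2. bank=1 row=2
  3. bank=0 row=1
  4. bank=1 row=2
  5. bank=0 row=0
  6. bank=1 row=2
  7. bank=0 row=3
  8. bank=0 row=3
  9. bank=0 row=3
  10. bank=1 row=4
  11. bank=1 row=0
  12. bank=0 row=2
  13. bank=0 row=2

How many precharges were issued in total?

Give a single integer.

Acc 1: bank0 row3 -> MISS (open row3); precharges=0
Acc 2: bank1 row2 -> MISS (open row2); precharges=0
Acc 3: bank0 row1 -> MISS (open row1); precharges=1
Acc 4: bank1 row2 -> HIT
Acc 5: bank0 row0 -> MISS (open row0); precharges=2
Acc 6: bank1 row2 -> HIT
Acc 7: bank0 row3 -> MISS (open row3); precharges=3
Acc 8: bank0 row3 -> HIT
Acc 9: bank0 row3 -> HIT
Acc 10: bank1 row4 -> MISS (open row4); precharges=4
Acc 11: bank1 row0 -> MISS (open row0); precharges=5
Acc 12: bank0 row2 -> MISS (open row2); precharges=6
Acc 13: bank0 row2 -> HIT

Answer: 6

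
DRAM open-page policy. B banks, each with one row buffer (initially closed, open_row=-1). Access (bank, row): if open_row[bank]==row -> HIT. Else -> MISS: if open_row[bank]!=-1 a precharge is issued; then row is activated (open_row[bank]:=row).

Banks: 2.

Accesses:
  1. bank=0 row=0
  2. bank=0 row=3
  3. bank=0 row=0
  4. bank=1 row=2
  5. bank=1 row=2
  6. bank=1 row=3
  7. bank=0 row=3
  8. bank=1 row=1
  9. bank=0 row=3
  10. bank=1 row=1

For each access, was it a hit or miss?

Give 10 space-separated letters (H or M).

Acc 1: bank0 row0 -> MISS (open row0); precharges=0
Acc 2: bank0 row3 -> MISS (open row3); precharges=1
Acc 3: bank0 row0 -> MISS (open row0); precharges=2
Acc 4: bank1 row2 -> MISS (open row2); precharges=2
Acc 5: bank1 row2 -> HIT
Acc 6: bank1 row3 -> MISS (open row3); precharges=3
Acc 7: bank0 row3 -> MISS (open row3); precharges=4
Acc 8: bank1 row1 -> MISS (open row1); precharges=5
Acc 9: bank0 row3 -> HIT
Acc 10: bank1 row1 -> HIT

Answer: M M M M H M M M H H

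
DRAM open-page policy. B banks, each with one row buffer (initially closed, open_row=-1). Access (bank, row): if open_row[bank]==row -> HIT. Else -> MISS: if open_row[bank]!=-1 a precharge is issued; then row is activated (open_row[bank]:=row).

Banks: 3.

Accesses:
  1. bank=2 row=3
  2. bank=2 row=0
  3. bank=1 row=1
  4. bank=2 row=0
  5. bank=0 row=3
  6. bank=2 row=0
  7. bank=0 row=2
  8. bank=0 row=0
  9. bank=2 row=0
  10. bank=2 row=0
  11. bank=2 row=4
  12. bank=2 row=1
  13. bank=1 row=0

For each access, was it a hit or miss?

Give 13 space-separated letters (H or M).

Answer: M M M H M H M M H H M M M

Derivation:
Acc 1: bank2 row3 -> MISS (open row3); precharges=0
Acc 2: bank2 row0 -> MISS (open row0); precharges=1
Acc 3: bank1 row1 -> MISS (open row1); precharges=1
Acc 4: bank2 row0 -> HIT
Acc 5: bank0 row3 -> MISS (open row3); precharges=1
Acc 6: bank2 row0 -> HIT
Acc 7: bank0 row2 -> MISS (open row2); precharges=2
Acc 8: bank0 row0 -> MISS (open row0); precharges=3
Acc 9: bank2 row0 -> HIT
Acc 10: bank2 row0 -> HIT
Acc 11: bank2 row4 -> MISS (open row4); precharges=4
Acc 12: bank2 row1 -> MISS (open row1); precharges=5
Acc 13: bank1 row0 -> MISS (open row0); precharges=6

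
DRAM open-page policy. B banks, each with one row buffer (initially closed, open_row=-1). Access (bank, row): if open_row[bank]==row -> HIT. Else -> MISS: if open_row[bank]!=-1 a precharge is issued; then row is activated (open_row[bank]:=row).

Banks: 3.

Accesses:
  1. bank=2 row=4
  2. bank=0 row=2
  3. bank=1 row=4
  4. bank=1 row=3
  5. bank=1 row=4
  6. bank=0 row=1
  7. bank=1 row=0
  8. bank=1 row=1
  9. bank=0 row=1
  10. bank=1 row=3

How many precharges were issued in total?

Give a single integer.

Acc 1: bank2 row4 -> MISS (open row4); precharges=0
Acc 2: bank0 row2 -> MISS (open row2); precharges=0
Acc 3: bank1 row4 -> MISS (open row4); precharges=0
Acc 4: bank1 row3 -> MISS (open row3); precharges=1
Acc 5: bank1 row4 -> MISS (open row4); precharges=2
Acc 6: bank0 row1 -> MISS (open row1); precharges=3
Acc 7: bank1 row0 -> MISS (open row0); precharges=4
Acc 8: bank1 row1 -> MISS (open row1); precharges=5
Acc 9: bank0 row1 -> HIT
Acc 10: bank1 row3 -> MISS (open row3); precharges=6

Answer: 6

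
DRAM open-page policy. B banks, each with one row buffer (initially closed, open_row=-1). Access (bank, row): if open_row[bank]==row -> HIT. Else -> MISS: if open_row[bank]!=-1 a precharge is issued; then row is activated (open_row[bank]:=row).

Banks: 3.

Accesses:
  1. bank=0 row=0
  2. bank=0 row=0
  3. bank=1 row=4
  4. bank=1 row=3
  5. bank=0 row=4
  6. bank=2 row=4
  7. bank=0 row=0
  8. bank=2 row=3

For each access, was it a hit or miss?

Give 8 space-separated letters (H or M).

Acc 1: bank0 row0 -> MISS (open row0); precharges=0
Acc 2: bank0 row0 -> HIT
Acc 3: bank1 row4 -> MISS (open row4); precharges=0
Acc 4: bank1 row3 -> MISS (open row3); precharges=1
Acc 5: bank0 row4 -> MISS (open row4); precharges=2
Acc 6: bank2 row4 -> MISS (open row4); precharges=2
Acc 7: bank0 row0 -> MISS (open row0); precharges=3
Acc 8: bank2 row3 -> MISS (open row3); precharges=4

Answer: M H M M M M M M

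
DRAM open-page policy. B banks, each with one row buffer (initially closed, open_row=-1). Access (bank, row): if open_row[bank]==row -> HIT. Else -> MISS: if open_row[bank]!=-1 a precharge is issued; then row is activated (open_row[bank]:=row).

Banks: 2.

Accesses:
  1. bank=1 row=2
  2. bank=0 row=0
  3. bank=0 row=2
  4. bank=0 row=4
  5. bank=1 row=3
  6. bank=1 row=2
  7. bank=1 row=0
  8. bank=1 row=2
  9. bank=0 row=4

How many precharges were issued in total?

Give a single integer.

Acc 1: bank1 row2 -> MISS (open row2); precharges=0
Acc 2: bank0 row0 -> MISS (open row0); precharges=0
Acc 3: bank0 row2 -> MISS (open row2); precharges=1
Acc 4: bank0 row4 -> MISS (open row4); precharges=2
Acc 5: bank1 row3 -> MISS (open row3); precharges=3
Acc 6: bank1 row2 -> MISS (open row2); precharges=4
Acc 7: bank1 row0 -> MISS (open row0); precharges=5
Acc 8: bank1 row2 -> MISS (open row2); precharges=6
Acc 9: bank0 row4 -> HIT

Answer: 6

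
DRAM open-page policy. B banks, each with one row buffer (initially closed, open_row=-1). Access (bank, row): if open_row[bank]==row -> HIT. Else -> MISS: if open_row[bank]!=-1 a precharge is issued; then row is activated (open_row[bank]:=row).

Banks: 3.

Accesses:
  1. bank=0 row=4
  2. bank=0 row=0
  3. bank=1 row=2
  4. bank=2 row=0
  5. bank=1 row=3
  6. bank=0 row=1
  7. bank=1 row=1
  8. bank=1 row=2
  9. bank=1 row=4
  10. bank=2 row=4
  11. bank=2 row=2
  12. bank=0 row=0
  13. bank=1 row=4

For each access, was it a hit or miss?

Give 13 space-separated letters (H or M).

Answer: M M M M M M M M M M M M H

Derivation:
Acc 1: bank0 row4 -> MISS (open row4); precharges=0
Acc 2: bank0 row0 -> MISS (open row0); precharges=1
Acc 3: bank1 row2 -> MISS (open row2); precharges=1
Acc 4: bank2 row0 -> MISS (open row0); precharges=1
Acc 5: bank1 row3 -> MISS (open row3); precharges=2
Acc 6: bank0 row1 -> MISS (open row1); precharges=3
Acc 7: bank1 row1 -> MISS (open row1); precharges=4
Acc 8: bank1 row2 -> MISS (open row2); precharges=5
Acc 9: bank1 row4 -> MISS (open row4); precharges=6
Acc 10: bank2 row4 -> MISS (open row4); precharges=7
Acc 11: bank2 row2 -> MISS (open row2); precharges=8
Acc 12: bank0 row0 -> MISS (open row0); precharges=9
Acc 13: bank1 row4 -> HIT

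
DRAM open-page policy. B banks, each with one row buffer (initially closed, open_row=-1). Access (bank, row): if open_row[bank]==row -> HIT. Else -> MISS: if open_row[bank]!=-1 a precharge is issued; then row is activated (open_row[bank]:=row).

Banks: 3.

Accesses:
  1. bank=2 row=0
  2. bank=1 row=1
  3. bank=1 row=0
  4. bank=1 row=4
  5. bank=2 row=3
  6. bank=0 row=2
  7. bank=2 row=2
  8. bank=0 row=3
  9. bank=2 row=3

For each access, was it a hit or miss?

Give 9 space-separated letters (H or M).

Acc 1: bank2 row0 -> MISS (open row0); precharges=0
Acc 2: bank1 row1 -> MISS (open row1); precharges=0
Acc 3: bank1 row0 -> MISS (open row0); precharges=1
Acc 4: bank1 row4 -> MISS (open row4); precharges=2
Acc 5: bank2 row3 -> MISS (open row3); precharges=3
Acc 6: bank0 row2 -> MISS (open row2); precharges=3
Acc 7: bank2 row2 -> MISS (open row2); precharges=4
Acc 8: bank0 row3 -> MISS (open row3); precharges=5
Acc 9: bank2 row3 -> MISS (open row3); precharges=6

Answer: M M M M M M M M M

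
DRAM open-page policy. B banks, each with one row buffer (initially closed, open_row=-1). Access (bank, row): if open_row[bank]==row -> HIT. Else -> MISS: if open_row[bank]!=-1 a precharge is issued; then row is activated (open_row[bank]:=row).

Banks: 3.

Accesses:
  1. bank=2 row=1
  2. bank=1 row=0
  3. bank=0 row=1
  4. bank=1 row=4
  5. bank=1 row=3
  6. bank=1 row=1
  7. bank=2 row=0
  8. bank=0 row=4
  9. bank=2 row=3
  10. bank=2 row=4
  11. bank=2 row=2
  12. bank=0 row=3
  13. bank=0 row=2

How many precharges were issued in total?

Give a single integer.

Acc 1: bank2 row1 -> MISS (open row1); precharges=0
Acc 2: bank1 row0 -> MISS (open row0); precharges=0
Acc 3: bank0 row1 -> MISS (open row1); precharges=0
Acc 4: bank1 row4 -> MISS (open row4); precharges=1
Acc 5: bank1 row3 -> MISS (open row3); precharges=2
Acc 6: bank1 row1 -> MISS (open row1); precharges=3
Acc 7: bank2 row0 -> MISS (open row0); precharges=4
Acc 8: bank0 row4 -> MISS (open row4); precharges=5
Acc 9: bank2 row3 -> MISS (open row3); precharges=6
Acc 10: bank2 row4 -> MISS (open row4); precharges=7
Acc 11: bank2 row2 -> MISS (open row2); precharges=8
Acc 12: bank0 row3 -> MISS (open row3); precharges=9
Acc 13: bank0 row2 -> MISS (open row2); precharges=10

Answer: 10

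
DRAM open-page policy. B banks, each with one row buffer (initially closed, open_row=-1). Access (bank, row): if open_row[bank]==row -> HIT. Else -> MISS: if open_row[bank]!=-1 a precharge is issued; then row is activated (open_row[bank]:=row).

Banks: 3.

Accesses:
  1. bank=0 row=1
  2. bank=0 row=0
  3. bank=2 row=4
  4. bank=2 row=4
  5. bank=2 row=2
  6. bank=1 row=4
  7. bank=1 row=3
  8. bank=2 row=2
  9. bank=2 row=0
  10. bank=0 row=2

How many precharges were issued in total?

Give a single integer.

Answer: 5

Derivation:
Acc 1: bank0 row1 -> MISS (open row1); precharges=0
Acc 2: bank0 row0 -> MISS (open row0); precharges=1
Acc 3: bank2 row4 -> MISS (open row4); precharges=1
Acc 4: bank2 row4 -> HIT
Acc 5: bank2 row2 -> MISS (open row2); precharges=2
Acc 6: bank1 row4 -> MISS (open row4); precharges=2
Acc 7: bank1 row3 -> MISS (open row3); precharges=3
Acc 8: bank2 row2 -> HIT
Acc 9: bank2 row0 -> MISS (open row0); precharges=4
Acc 10: bank0 row2 -> MISS (open row2); precharges=5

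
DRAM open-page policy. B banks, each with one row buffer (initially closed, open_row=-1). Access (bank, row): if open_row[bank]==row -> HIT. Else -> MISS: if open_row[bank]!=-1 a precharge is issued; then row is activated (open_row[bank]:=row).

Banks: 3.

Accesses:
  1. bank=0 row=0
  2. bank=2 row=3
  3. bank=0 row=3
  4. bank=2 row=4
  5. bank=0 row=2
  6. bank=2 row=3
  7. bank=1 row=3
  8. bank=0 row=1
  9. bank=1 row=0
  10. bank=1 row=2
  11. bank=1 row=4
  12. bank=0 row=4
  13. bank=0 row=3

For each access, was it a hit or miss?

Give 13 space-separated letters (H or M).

Acc 1: bank0 row0 -> MISS (open row0); precharges=0
Acc 2: bank2 row3 -> MISS (open row3); precharges=0
Acc 3: bank0 row3 -> MISS (open row3); precharges=1
Acc 4: bank2 row4 -> MISS (open row4); precharges=2
Acc 5: bank0 row2 -> MISS (open row2); precharges=3
Acc 6: bank2 row3 -> MISS (open row3); precharges=4
Acc 7: bank1 row3 -> MISS (open row3); precharges=4
Acc 8: bank0 row1 -> MISS (open row1); precharges=5
Acc 9: bank1 row0 -> MISS (open row0); precharges=6
Acc 10: bank1 row2 -> MISS (open row2); precharges=7
Acc 11: bank1 row4 -> MISS (open row4); precharges=8
Acc 12: bank0 row4 -> MISS (open row4); precharges=9
Acc 13: bank0 row3 -> MISS (open row3); precharges=10

Answer: M M M M M M M M M M M M M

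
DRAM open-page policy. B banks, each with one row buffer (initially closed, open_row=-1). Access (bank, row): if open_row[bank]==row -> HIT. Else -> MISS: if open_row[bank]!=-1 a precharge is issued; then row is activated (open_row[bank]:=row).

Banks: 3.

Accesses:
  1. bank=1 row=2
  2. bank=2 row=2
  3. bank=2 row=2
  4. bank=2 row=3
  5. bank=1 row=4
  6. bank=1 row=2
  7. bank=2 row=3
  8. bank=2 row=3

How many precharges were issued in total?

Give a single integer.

Answer: 3

Derivation:
Acc 1: bank1 row2 -> MISS (open row2); precharges=0
Acc 2: bank2 row2 -> MISS (open row2); precharges=0
Acc 3: bank2 row2 -> HIT
Acc 4: bank2 row3 -> MISS (open row3); precharges=1
Acc 5: bank1 row4 -> MISS (open row4); precharges=2
Acc 6: bank1 row2 -> MISS (open row2); precharges=3
Acc 7: bank2 row3 -> HIT
Acc 8: bank2 row3 -> HIT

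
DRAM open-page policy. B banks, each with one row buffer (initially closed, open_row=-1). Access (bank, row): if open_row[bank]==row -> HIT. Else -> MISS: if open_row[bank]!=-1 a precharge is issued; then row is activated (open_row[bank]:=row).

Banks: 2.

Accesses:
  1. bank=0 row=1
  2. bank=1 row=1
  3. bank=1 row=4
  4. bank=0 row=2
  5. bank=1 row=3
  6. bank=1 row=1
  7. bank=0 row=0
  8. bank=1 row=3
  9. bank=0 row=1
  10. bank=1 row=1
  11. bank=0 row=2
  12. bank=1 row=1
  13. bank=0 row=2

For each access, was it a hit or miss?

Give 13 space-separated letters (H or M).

Acc 1: bank0 row1 -> MISS (open row1); precharges=0
Acc 2: bank1 row1 -> MISS (open row1); precharges=0
Acc 3: bank1 row4 -> MISS (open row4); precharges=1
Acc 4: bank0 row2 -> MISS (open row2); precharges=2
Acc 5: bank1 row3 -> MISS (open row3); precharges=3
Acc 6: bank1 row1 -> MISS (open row1); precharges=4
Acc 7: bank0 row0 -> MISS (open row0); precharges=5
Acc 8: bank1 row3 -> MISS (open row3); precharges=6
Acc 9: bank0 row1 -> MISS (open row1); precharges=7
Acc 10: bank1 row1 -> MISS (open row1); precharges=8
Acc 11: bank0 row2 -> MISS (open row2); precharges=9
Acc 12: bank1 row1 -> HIT
Acc 13: bank0 row2 -> HIT

Answer: M M M M M M M M M M M H H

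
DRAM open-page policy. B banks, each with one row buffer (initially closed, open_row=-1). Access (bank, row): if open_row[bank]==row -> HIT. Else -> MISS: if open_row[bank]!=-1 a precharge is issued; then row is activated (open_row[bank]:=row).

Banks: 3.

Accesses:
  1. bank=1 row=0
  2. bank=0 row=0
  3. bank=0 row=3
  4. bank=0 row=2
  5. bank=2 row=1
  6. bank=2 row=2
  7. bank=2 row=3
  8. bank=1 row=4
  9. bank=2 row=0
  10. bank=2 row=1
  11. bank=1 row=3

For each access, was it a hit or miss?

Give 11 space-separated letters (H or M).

Acc 1: bank1 row0 -> MISS (open row0); precharges=0
Acc 2: bank0 row0 -> MISS (open row0); precharges=0
Acc 3: bank0 row3 -> MISS (open row3); precharges=1
Acc 4: bank0 row2 -> MISS (open row2); precharges=2
Acc 5: bank2 row1 -> MISS (open row1); precharges=2
Acc 6: bank2 row2 -> MISS (open row2); precharges=3
Acc 7: bank2 row3 -> MISS (open row3); precharges=4
Acc 8: bank1 row4 -> MISS (open row4); precharges=5
Acc 9: bank2 row0 -> MISS (open row0); precharges=6
Acc 10: bank2 row1 -> MISS (open row1); precharges=7
Acc 11: bank1 row3 -> MISS (open row3); precharges=8

Answer: M M M M M M M M M M M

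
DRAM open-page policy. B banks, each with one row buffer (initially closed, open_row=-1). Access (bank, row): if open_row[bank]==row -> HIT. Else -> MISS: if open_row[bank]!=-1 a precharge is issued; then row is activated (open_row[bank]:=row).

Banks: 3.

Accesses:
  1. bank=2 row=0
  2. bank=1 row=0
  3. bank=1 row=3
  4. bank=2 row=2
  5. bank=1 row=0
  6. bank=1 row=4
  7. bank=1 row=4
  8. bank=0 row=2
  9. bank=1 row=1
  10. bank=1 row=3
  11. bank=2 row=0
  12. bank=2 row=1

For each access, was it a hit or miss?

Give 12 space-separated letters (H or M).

Answer: M M M M M M H M M M M M

Derivation:
Acc 1: bank2 row0 -> MISS (open row0); precharges=0
Acc 2: bank1 row0 -> MISS (open row0); precharges=0
Acc 3: bank1 row3 -> MISS (open row3); precharges=1
Acc 4: bank2 row2 -> MISS (open row2); precharges=2
Acc 5: bank1 row0 -> MISS (open row0); precharges=3
Acc 6: bank1 row4 -> MISS (open row4); precharges=4
Acc 7: bank1 row4 -> HIT
Acc 8: bank0 row2 -> MISS (open row2); precharges=4
Acc 9: bank1 row1 -> MISS (open row1); precharges=5
Acc 10: bank1 row3 -> MISS (open row3); precharges=6
Acc 11: bank2 row0 -> MISS (open row0); precharges=7
Acc 12: bank2 row1 -> MISS (open row1); precharges=8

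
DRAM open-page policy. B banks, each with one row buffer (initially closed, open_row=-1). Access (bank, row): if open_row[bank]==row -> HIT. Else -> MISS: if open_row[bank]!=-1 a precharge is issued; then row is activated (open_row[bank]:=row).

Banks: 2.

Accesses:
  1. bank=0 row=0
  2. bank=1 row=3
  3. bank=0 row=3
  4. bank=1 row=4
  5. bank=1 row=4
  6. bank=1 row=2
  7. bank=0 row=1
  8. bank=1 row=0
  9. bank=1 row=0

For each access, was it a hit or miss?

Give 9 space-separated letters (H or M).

Acc 1: bank0 row0 -> MISS (open row0); precharges=0
Acc 2: bank1 row3 -> MISS (open row3); precharges=0
Acc 3: bank0 row3 -> MISS (open row3); precharges=1
Acc 4: bank1 row4 -> MISS (open row4); precharges=2
Acc 5: bank1 row4 -> HIT
Acc 6: bank1 row2 -> MISS (open row2); precharges=3
Acc 7: bank0 row1 -> MISS (open row1); precharges=4
Acc 8: bank1 row0 -> MISS (open row0); precharges=5
Acc 9: bank1 row0 -> HIT

Answer: M M M M H M M M H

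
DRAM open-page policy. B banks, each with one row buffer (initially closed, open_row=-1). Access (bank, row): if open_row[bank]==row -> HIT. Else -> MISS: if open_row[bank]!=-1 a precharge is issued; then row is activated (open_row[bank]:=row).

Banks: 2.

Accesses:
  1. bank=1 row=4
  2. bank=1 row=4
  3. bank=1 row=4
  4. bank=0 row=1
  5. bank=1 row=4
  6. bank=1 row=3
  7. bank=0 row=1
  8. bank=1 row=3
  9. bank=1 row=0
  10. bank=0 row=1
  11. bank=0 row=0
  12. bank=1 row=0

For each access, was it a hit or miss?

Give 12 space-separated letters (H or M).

Answer: M H H M H M H H M H M H

Derivation:
Acc 1: bank1 row4 -> MISS (open row4); precharges=0
Acc 2: bank1 row4 -> HIT
Acc 3: bank1 row4 -> HIT
Acc 4: bank0 row1 -> MISS (open row1); precharges=0
Acc 5: bank1 row4 -> HIT
Acc 6: bank1 row3 -> MISS (open row3); precharges=1
Acc 7: bank0 row1 -> HIT
Acc 8: bank1 row3 -> HIT
Acc 9: bank1 row0 -> MISS (open row0); precharges=2
Acc 10: bank0 row1 -> HIT
Acc 11: bank0 row0 -> MISS (open row0); precharges=3
Acc 12: bank1 row0 -> HIT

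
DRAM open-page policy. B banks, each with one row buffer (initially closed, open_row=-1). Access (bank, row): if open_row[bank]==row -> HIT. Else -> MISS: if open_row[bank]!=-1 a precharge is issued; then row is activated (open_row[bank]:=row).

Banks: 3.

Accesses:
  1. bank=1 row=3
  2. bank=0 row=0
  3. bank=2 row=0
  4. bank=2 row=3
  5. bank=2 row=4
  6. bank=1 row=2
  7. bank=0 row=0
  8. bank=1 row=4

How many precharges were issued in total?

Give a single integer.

Acc 1: bank1 row3 -> MISS (open row3); precharges=0
Acc 2: bank0 row0 -> MISS (open row0); precharges=0
Acc 3: bank2 row0 -> MISS (open row0); precharges=0
Acc 4: bank2 row3 -> MISS (open row3); precharges=1
Acc 5: bank2 row4 -> MISS (open row4); precharges=2
Acc 6: bank1 row2 -> MISS (open row2); precharges=3
Acc 7: bank0 row0 -> HIT
Acc 8: bank1 row4 -> MISS (open row4); precharges=4

Answer: 4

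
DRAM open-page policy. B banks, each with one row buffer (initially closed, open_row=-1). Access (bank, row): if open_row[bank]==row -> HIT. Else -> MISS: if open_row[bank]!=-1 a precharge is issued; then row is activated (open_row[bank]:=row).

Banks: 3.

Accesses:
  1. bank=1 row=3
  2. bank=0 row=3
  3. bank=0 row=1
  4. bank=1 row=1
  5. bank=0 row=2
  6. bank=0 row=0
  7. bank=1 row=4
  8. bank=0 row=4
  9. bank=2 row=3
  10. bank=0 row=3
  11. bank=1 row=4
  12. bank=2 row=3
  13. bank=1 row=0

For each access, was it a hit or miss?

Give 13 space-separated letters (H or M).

Answer: M M M M M M M M M M H H M

Derivation:
Acc 1: bank1 row3 -> MISS (open row3); precharges=0
Acc 2: bank0 row3 -> MISS (open row3); precharges=0
Acc 3: bank0 row1 -> MISS (open row1); precharges=1
Acc 4: bank1 row1 -> MISS (open row1); precharges=2
Acc 5: bank0 row2 -> MISS (open row2); precharges=3
Acc 6: bank0 row0 -> MISS (open row0); precharges=4
Acc 7: bank1 row4 -> MISS (open row4); precharges=5
Acc 8: bank0 row4 -> MISS (open row4); precharges=6
Acc 9: bank2 row3 -> MISS (open row3); precharges=6
Acc 10: bank0 row3 -> MISS (open row3); precharges=7
Acc 11: bank1 row4 -> HIT
Acc 12: bank2 row3 -> HIT
Acc 13: bank1 row0 -> MISS (open row0); precharges=8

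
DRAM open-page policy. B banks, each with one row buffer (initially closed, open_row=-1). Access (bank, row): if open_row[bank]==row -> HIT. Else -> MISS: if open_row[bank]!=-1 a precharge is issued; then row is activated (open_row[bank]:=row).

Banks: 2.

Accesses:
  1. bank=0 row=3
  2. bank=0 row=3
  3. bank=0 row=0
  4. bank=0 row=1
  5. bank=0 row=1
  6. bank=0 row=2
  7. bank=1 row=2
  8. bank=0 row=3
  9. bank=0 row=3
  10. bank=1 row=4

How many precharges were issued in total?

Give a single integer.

Acc 1: bank0 row3 -> MISS (open row3); precharges=0
Acc 2: bank0 row3 -> HIT
Acc 3: bank0 row0 -> MISS (open row0); precharges=1
Acc 4: bank0 row1 -> MISS (open row1); precharges=2
Acc 5: bank0 row1 -> HIT
Acc 6: bank0 row2 -> MISS (open row2); precharges=3
Acc 7: bank1 row2 -> MISS (open row2); precharges=3
Acc 8: bank0 row3 -> MISS (open row3); precharges=4
Acc 9: bank0 row3 -> HIT
Acc 10: bank1 row4 -> MISS (open row4); precharges=5

Answer: 5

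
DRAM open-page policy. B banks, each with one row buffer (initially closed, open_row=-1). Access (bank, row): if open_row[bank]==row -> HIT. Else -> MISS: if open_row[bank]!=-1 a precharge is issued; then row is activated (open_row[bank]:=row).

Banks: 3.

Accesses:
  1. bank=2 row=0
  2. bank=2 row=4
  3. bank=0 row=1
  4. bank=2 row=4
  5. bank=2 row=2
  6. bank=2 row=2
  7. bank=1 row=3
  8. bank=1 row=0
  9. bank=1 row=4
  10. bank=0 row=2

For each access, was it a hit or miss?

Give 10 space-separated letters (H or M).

Answer: M M M H M H M M M M

Derivation:
Acc 1: bank2 row0 -> MISS (open row0); precharges=0
Acc 2: bank2 row4 -> MISS (open row4); precharges=1
Acc 3: bank0 row1 -> MISS (open row1); precharges=1
Acc 4: bank2 row4 -> HIT
Acc 5: bank2 row2 -> MISS (open row2); precharges=2
Acc 6: bank2 row2 -> HIT
Acc 7: bank1 row3 -> MISS (open row3); precharges=2
Acc 8: bank1 row0 -> MISS (open row0); precharges=3
Acc 9: bank1 row4 -> MISS (open row4); precharges=4
Acc 10: bank0 row2 -> MISS (open row2); precharges=5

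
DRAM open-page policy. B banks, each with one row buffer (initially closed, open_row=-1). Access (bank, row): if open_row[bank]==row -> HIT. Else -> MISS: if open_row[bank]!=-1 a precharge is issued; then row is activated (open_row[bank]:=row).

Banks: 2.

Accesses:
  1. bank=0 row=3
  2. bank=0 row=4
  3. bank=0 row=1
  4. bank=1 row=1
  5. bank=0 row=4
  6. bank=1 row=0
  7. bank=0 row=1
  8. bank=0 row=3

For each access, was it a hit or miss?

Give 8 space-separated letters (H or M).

Answer: M M M M M M M M

Derivation:
Acc 1: bank0 row3 -> MISS (open row3); precharges=0
Acc 2: bank0 row4 -> MISS (open row4); precharges=1
Acc 3: bank0 row1 -> MISS (open row1); precharges=2
Acc 4: bank1 row1 -> MISS (open row1); precharges=2
Acc 5: bank0 row4 -> MISS (open row4); precharges=3
Acc 6: bank1 row0 -> MISS (open row0); precharges=4
Acc 7: bank0 row1 -> MISS (open row1); precharges=5
Acc 8: bank0 row3 -> MISS (open row3); precharges=6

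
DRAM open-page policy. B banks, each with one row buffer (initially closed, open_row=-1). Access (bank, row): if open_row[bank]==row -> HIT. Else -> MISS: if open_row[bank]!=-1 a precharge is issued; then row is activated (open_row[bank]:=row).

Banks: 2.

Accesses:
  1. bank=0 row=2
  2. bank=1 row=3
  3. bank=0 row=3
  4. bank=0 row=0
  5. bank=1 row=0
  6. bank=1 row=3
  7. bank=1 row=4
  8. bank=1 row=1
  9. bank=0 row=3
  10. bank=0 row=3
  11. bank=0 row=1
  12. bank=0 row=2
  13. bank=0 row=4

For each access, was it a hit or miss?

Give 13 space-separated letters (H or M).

Acc 1: bank0 row2 -> MISS (open row2); precharges=0
Acc 2: bank1 row3 -> MISS (open row3); precharges=0
Acc 3: bank0 row3 -> MISS (open row3); precharges=1
Acc 4: bank0 row0 -> MISS (open row0); precharges=2
Acc 5: bank1 row0 -> MISS (open row0); precharges=3
Acc 6: bank1 row3 -> MISS (open row3); precharges=4
Acc 7: bank1 row4 -> MISS (open row4); precharges=5
Acc 8: bank1 row1 -> MISS (open row1); precharges=6
Acc 9: bank0 row3 -> MISS (open row3); precharges=7
Acc 10: bank0 row3 -> HIT
Acc 11: bank0 row1 -> MISS (open row1); precharges=8
Acc 12: bank0 row2 -> MISS (open row2); precharges=9
Acc 13: bank0 row4 -> MISS (open row4); precharges=10

Answer: M M M M M M M M M H M M M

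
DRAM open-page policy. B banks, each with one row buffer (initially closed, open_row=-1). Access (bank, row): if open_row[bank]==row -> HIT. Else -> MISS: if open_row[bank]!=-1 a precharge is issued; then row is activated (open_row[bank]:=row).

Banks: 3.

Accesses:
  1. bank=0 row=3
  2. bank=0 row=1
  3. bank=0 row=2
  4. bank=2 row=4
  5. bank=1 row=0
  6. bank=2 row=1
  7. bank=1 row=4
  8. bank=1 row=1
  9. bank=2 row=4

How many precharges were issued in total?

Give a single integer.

Acc 1: bank0 row3 -> MISS (open row3); precharges=0
Acc 2: bank0 row1 -> MISS (open row1); precharges=1
Acc 3: bank0 row2 -> MISS (open row2); precharges=2
Acc 4: bank2 row4 -> MISS (open row4); precharges=2
Acc 5: bank1 row0 -> MISS (open row0); precharges=2
Acc 6: bank2 row1 -> MISS (open row1); precharges=3
Acc 7: bank1 row4 -> MISS (open row4); precharges=4
Acc 8: bank1 row1 -> MISS (open row1); precharges=5
Acc 9: bank2 row4 -> MISS (open row4); precharges=6

Answer: 6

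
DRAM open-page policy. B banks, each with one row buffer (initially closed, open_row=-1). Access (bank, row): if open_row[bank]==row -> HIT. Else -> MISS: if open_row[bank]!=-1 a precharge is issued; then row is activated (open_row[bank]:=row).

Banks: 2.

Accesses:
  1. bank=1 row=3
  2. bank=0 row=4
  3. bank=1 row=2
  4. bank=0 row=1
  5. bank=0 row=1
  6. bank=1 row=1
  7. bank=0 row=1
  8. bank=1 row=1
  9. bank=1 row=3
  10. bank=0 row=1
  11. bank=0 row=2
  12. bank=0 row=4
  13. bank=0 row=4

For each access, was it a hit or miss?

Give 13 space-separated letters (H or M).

Answer: M M M M H M H H M H M M H

Derivation:
Acc 1: bank1 row3 -> MISS (open row3); precharges=0
Acc 2: bank0 row4 -> MISS (open row4); precharges=0
Acc 3: bank1 row2 -> MISS (open row2); precharges=1
Acc 4: bank0 row1 -> MISS (open row1); precharges=2
Acc 5: bank0 row1 -> HIT
Acc 6: bank1 row1 -> MISS (open row1); precharges=3
Acc 7: bank0 row1 -> HIT
Acc 8: bank1 row1 -> HIT
Acc 9: bank1 row3 -> MISS (open row3); precharges=4
Acc 10: bank0 row1 -> HIT
Acc 11: bank0 row2 -> MISS (open row2); precharges=5
Acc 12: bank0 row4 -> MISS (open row4); precharges=6
Acc 13: bank0 row4 -> HIT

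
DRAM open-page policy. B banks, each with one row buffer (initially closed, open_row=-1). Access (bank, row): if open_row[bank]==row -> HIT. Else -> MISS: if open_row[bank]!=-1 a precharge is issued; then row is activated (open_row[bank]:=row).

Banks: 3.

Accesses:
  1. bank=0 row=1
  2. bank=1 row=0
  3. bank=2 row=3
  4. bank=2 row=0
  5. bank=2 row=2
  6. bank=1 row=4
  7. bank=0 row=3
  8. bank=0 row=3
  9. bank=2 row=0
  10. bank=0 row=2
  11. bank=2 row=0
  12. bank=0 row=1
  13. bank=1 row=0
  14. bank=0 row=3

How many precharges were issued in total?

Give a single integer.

Acc 1: bank0 row1 -> MISS (open row1); precharges=0
Acc 2: bank1 row0 -> MISS (open row0); precharges=0
Acc 3: bank2 row3 -> MISS (open row3); precharges=0
Acc 4: bank2 row0 -> MISS (open row0); precharges=1
Acc 5: bank2 row2 -> MISS (open row2); precharges=2
Acc 6: bank1 row4 -> MISS (open row4); precharges=3
Acc 7: bank0 row3 -> MISS (open row3); precharges=4
Acc 8: bank0 row3 -> HIT
Acc 9: bank2 row0 -> MISS (open row0); precharges=5
Acc 10: bank0 row2 -> MISS (open row2); precharges=6
Acc 11: bank2 row0 -> HIT
Acc 12: bank0 row1 -> MISS (open row1); precharges=7
Acc 13: bank1 row0 -> MISS (open row0); precharges=8
Acc 14: bank0 row3 -> MISS (open row3); precharges=9

Answer: 9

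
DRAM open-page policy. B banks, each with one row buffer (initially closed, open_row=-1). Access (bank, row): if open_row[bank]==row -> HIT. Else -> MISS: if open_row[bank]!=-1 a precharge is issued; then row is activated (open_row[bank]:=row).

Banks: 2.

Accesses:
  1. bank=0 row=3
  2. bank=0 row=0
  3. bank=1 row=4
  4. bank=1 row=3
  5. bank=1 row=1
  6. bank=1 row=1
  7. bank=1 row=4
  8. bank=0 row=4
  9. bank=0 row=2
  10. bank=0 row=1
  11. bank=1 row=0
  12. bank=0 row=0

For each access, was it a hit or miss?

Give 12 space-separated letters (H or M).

Acc 1: bank0 row3 -> MISS (open row3); precharges=0
Acc 2: bank0 row0 -> MISS (open row0); precharges=1
Acc 3: bank1 row4 -> MISS (open row4); precharges=1
Acc 4: bank1 row3 -> MISS (open row3); precharges=2
Acc 5: bank1 row1 -> MISS (open row1); precharges=3
Acc 6: bank1 row1 -> HIT
Acc 7: bank1 row4 -> MISS (open row4); precharges=4
Acc 8: bank0 row4 -> MISS (open row4); precharges=5
Acc 9: bank0 row2 -> MISS (open row2); precharges=6
Acc 10: bank0 row1 -> MISS (open row1); precharges=7
Acc 11: bank1 row0 -> MISS (open row0); precharges=8
Acc 12: bank0 row0 -> MISS (open row0); precharges=9

Answer: M M M M M H M M M M M M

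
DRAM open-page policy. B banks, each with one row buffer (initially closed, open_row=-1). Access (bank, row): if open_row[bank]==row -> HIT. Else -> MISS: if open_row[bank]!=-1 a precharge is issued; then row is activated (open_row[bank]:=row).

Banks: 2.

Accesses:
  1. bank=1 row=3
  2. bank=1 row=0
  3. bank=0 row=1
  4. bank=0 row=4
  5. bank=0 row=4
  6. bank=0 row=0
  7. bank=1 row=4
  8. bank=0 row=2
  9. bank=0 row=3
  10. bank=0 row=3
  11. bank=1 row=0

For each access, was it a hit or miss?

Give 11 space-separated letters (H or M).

Acc 1: bank1 row3 -> MISS (open row3); precharges=0
Acc 2: bank1 row0 -> MISS (open row0); precharges=1
Acc 3: bank0 row1 -> MISS (open row1); precharges=1
Acc 4: bank0 row4 -> MISS (open row4); precharges=2
Acc 5: bank0 row4 -> HIT
Acc 6: bank0 row0 -> MISS (open row0); precharges=3
Acc 7: bank1 row4 -> MISS (open row4); precharges=4
Acc 8: bank0 row2 -> MISS (open row2); precharges=5
Acc 9: bank0 row3 -> MISS (open row3); precharges=6
Acc 10: bank0 row3 -> HIT
Acc 11: bank1 row0 -> MISS (open row0); precharges=7

Answer: M M M M H M M M M H M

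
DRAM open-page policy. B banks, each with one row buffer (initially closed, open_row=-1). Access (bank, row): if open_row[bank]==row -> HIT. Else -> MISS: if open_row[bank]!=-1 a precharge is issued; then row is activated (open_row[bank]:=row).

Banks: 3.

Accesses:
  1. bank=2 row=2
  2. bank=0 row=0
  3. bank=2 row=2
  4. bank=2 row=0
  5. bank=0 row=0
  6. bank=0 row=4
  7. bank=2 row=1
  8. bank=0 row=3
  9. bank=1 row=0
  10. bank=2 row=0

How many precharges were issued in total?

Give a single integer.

Answer: 5

Derivation:
Acc 1: bank2 row2 -> MISS (open row2); precharges=0
Acc 2: bank0 row0 -> MISS (open row0); precharges=0
Acc 3: bank2 row2 -> HIT
Acc 4: bank2 row0 -> MISS (open row0); precharges=1
Acc 5: bank0 row0 -> HIT
Acc 6: bank0 row4 -> MISS (open row4); precharges=2
Acc 7: bank2 row1 -> MISS (open row1); precharges=3
Acc 8: bank0 row3 -> MISS (open row3); precharges=4
Acc 9: bank1 row0 -> MISS (open row0); precharges=4
Acc 10: bank2 row0 -> MISS (open row0); precharges=5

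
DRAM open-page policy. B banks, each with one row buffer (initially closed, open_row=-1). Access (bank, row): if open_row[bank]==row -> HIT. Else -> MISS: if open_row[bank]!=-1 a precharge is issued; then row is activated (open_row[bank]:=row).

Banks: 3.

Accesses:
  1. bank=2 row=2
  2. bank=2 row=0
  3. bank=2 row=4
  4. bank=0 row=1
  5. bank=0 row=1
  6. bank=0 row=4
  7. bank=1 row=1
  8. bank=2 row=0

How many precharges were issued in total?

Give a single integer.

Answer: 4

Derivation:
Acc 1: bank2 row2 -> MISS (open row2); precharges=0
Acc 2: bank2 row0 -> MISS (open row0); precharges=1
Acc 3: bank2 row4 -> MISS (open row4); precharges=2
Acc 4: bank0 row1 -> MISS (open row1); precharges=2
Acc 5: bank0 row1 -> HIT
Acc 6: bank0 row4 -> MISS (open row4); precharges=3
Acc 7: bank1 row1 -> MISS (open row1); precharges=3
Acc 8: bank2 row0 -> MISS (open row0); precharges=4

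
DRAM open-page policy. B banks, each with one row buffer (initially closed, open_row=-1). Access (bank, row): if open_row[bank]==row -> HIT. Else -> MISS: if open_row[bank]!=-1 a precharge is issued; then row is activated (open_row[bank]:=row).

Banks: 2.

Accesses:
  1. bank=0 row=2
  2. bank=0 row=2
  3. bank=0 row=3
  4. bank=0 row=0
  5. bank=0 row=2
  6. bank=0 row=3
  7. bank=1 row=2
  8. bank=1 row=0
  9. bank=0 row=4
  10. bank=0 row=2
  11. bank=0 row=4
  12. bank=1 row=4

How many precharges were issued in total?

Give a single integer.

Answer: 9

Derivation:
Acc 1: bank0 row2 -> MISS (open row2); precharges=0
Acc 2: bank0 row2 -> HIT
Acc 3: bank0 row3 -> MISS (open row3); precharges=1
Acc 4: bank0 row0 -> MISS (open row0); precharges=2
Acc 5: bank0 row2 -> MISS (open row2); precharges=3
Acc 6: bank0 row3 -> MISS (open row3); precharges=4
Acc 7: bank1 row2 -> MISS (open row2); precharges=4
Acc 8: bank1 row0 -> MISS (open row0); precharges=5
Acc 9: bank0 row4 -> MISS (open row4); precharges=6
Acc 10: bank0 row2 -> MISS (open row2); precharges=7
Acc 11: bank0 row4 -> MISS (open row4); precharges=8
Acc 12: bank1 row4 -> MISS (open row4); precharges=9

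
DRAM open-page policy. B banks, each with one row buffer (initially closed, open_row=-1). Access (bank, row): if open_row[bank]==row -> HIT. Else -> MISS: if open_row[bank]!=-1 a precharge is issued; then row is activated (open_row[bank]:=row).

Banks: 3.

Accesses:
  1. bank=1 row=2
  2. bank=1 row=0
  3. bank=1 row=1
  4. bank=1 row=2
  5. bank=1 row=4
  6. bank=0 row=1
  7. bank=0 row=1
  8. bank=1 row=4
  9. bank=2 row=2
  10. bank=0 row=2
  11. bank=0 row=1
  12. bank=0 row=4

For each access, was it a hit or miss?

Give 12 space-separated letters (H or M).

Acc 1: bank1 row2 -> MISS (open row2); precharges=0
Acc 2: bank1 row0 -> MISS (open row0); precharges=1
Acc 3: bank1 row1 -> MISS (open row1); precharges=2
Acc 4: bank1 row2 -> MISS (open row2); precharges=3
Acc 5: bank1 row4 -> MISS (open row4); precharges=4
Acc 6: bank0 row1 -> MISS (open row1); precharges=4
Acc 7: bank0 row1 -> HIT
Acc 8: bank1 row4 -> HIT
Acc 9: bank2 row2 -> MISS (open row2); precharges=4
Acc 10: bank0 row2 -> MISS (open row2); precharges=5
Acc 11: bank0 row1 -> MISS (open row1); precharges=6
Acc 12: bank0 row4 -> MISS (open row4); precharges=7

Answer: M M M M M M H H M M M M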